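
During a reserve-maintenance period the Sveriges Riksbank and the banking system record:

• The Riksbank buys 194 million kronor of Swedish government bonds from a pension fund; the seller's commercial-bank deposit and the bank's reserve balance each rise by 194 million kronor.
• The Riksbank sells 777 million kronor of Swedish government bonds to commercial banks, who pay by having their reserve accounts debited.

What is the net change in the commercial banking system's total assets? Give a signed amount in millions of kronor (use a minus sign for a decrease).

Riksbank balance sheet:
  Assets:      Securities −583M
  Liabilities: Bank reserves −583M
Commercial banking system:
  Assets:      Reserves at CB −583M, Securities +777M
  Liabilities: Checkable deposits +194M
Change in total bank assets = +194 million.

+194 million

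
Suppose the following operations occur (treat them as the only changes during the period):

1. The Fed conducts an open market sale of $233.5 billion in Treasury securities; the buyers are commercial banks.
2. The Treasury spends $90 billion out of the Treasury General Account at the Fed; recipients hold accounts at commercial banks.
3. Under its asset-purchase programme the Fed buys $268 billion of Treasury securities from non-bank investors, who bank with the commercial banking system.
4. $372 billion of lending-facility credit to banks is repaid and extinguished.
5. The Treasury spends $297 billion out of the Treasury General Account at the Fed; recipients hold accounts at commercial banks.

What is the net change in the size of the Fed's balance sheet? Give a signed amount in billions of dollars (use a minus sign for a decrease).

-$337.5 billion

Fed balance sheet:
  Assets:      Securities +$34.5B, Loans to banks −$372B
  Liabilities: Bank reserves +$49.5B, Government deposits −$387B
Commercial banking system:
  Assets:      Reserves at CB +$49.5B, Securities +$233.5B
  Liabilities: Checkable deposits +$655B, Borrowings from CB −$372B
Change in total Fed assets = -$337.5 billion.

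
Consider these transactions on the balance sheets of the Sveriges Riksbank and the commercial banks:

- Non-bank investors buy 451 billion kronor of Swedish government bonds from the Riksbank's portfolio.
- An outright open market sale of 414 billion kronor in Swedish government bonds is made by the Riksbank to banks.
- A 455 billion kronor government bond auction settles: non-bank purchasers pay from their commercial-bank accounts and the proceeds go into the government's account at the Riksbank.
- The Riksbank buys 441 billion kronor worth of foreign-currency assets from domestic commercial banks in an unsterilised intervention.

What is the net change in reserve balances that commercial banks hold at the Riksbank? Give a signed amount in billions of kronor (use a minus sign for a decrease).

-879 billion

Riksbank balance sheet:
  Assets:      Securities −865B, Foreign assets +441B
  Liabilities: Bank reserves −879B, Government deposits +455B
Commercial banking system:
  Assets:      Reserves at CB −879B, Securities +414B, Foreign assets −441B
  Liabilities: Checkable deposits −906B
So the change in reserve balances that commercial banks hold at the Riksbank is -879 billion.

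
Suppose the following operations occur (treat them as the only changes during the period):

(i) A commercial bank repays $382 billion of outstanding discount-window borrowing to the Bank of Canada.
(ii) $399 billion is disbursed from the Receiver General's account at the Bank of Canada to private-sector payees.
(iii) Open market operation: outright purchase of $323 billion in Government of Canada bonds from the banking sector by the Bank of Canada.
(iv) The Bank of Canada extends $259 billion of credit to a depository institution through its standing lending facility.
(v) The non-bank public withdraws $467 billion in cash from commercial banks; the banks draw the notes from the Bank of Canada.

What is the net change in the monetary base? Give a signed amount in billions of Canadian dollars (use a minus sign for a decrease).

+$599 billion

Bank of Canada balance sheet:
  Assets:      Securities +$323B, Loans to banks −$123B
  Liabilities: Bank reserves +$132B, Currency in circulation +$467B, Government deposits −$399B
Monetary base = currency + reserves: +$467B + (+$132B) = +$599 billion.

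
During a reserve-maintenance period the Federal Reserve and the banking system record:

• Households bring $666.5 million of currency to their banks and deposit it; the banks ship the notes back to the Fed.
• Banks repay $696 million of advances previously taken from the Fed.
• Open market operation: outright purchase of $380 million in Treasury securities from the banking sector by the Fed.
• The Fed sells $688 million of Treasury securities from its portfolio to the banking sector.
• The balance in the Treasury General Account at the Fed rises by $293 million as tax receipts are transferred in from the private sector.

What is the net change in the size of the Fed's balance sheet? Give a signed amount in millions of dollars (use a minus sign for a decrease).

Currency deposit $666.5 million: only the composition of liabilities changes → 0.
Discount-window repayment $696 million: a Fed asset is shed → −$696M.
OMO purchase (from banks) $380 million: a Fed asset is acquired → +$380M.
OMO sale (to banks) $688 million: a Fed asset is shed → −$688M.
Government account inflow $293 million: only the composition of liabilities changes → 0.
Net: 0 − 696 + 380 − 688 + 0 = -$1004 million.

-$1004 million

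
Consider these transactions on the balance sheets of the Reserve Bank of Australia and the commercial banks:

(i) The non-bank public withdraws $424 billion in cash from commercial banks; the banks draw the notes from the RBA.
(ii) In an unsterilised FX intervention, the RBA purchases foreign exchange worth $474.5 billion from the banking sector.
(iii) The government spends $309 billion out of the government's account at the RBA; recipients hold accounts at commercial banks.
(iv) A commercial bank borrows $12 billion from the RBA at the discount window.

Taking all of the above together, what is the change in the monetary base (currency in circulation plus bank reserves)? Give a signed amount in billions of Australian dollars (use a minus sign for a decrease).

RBA balance sheet:
  Assets:      Loans to banks +$12B, Foreign assets +$474.5B
  Liabilities: Bank reserves +$371.5B, Currency in circulation +$424B, Government deposits −$309B
Monetary base = currency + reserves: +$424B + (+$371.5B) = +$795.5 billion.

+$795.5 billion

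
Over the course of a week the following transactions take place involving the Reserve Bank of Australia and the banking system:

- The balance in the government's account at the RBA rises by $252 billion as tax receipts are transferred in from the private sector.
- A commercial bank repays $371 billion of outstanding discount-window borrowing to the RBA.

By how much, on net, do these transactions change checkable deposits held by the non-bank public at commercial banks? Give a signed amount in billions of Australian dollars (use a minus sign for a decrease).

-$252 billion

Government account inflow $252 billion: non-bank counterparties' bank balances fall → −$252B.
Discount-window repayment $371 billion: the counterparty is a bank, so public deposits are unchanged → 0.
Net: −252 + 0 = -$252 billion.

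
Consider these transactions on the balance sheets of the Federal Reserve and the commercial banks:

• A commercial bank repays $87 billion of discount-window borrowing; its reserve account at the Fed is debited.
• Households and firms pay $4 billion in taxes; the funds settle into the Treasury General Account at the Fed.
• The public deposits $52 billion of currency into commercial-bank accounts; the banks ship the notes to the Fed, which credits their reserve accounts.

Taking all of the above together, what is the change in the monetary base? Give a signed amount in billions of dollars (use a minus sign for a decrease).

Fed balance sheet:
  Assets:      Loans to banks −$87B
  Liabilities: Bank reserves −$39B, Currency in circulation −$52B, Government deposits +$4B
Monetary base = currency + reserves: −$52B + (−$39B) = -$91 billion.

-$91 billion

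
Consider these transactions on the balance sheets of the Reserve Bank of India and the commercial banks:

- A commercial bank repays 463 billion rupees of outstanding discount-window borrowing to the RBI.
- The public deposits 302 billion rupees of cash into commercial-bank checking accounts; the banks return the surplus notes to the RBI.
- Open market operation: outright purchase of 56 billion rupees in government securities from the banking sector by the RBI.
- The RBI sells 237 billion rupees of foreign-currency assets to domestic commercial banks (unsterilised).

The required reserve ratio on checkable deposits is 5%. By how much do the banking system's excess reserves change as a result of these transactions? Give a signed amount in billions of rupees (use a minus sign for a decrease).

-357.1 billion

Discount-window repayment 463 billion rupees: reserves −463B, deposits 0.
Currency deposit 302 billion rupees: reserves +302B, deposits +302B.
OMO purchase (from banks) 56 billion rupees: reserves +56B, deposits 0.
FX sale 237 billion rupees: reserves −237B, deposits 0.
Totals: Δreserves = −342B, Δdeposits = +302B.
Δrequired reserves = 5% × +302B = +15.1B.
Δexcess reserves = Δreserves − Δrequired = −342B − (+15.1B) = -357.1 billion.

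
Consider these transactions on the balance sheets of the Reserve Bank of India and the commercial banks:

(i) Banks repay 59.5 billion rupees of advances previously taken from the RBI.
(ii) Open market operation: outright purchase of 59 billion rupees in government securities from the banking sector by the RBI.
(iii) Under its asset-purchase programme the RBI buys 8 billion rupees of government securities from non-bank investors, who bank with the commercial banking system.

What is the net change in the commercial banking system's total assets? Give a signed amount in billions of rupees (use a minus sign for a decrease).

-51.5 billion

RBI balance sheet:
  Assets:      Securities +67B, Loans to banks −59.5B
  Liabilities: Bank reserves +7.5B
Commercial banking system:
  Assets:      Reserves at CB +7.5B, Securities −59B
  Liabilities: Checkable deposits +8B, Borrowings from CB −59.5B
Change in total bank assets = -51.5 billion.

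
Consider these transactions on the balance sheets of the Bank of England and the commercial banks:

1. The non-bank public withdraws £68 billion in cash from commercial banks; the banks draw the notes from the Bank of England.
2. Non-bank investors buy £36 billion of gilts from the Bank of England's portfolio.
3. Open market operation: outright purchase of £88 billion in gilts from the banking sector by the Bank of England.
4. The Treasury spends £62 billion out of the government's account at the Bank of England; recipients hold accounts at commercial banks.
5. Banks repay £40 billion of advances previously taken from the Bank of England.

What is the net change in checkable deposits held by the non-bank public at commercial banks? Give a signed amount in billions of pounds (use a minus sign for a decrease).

-£42 billion

Currency withdrawal £68 billion: non-bank counterparties' bank balances fall → −£68B.
Asset sale (to non-banks) £36 billion: non-bank counterparties' bank balances fall → −£36B.
OMO purchase (from banks) £88 billion: the counterparty is a bank, so public deposits are unchanged → 0.
Government spending £62 billion: non-bank counterparties' bank balances rise → +£62B.
Discount-window repayment £40 billion: the counterparty is a bank, so public deposits are unchanged → 0.
Net: −68 − 36 + 0 + 62 + 0 = -£42 billion.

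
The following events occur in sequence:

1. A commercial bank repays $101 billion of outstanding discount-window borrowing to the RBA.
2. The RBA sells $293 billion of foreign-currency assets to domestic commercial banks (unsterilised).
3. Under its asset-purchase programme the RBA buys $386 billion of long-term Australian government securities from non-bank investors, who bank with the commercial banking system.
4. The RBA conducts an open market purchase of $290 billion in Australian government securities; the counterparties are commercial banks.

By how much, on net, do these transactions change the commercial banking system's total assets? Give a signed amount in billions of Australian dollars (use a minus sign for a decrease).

RBA balance sheet:
  Assets:      Securities +$676B, Loans to banks −$101B, Foreign assets −$293B
  Liabilities: Bank reserves +$282B
Commercial banking system:
  Assets:      Reserves at CB +$282B, Securities −$290B, Foreign assets +$293B
  Liabilities: Checkable deposits +$386B, Borrowings from CB −$101B
Change in total bank assets = +$285 billion.

+$285 billion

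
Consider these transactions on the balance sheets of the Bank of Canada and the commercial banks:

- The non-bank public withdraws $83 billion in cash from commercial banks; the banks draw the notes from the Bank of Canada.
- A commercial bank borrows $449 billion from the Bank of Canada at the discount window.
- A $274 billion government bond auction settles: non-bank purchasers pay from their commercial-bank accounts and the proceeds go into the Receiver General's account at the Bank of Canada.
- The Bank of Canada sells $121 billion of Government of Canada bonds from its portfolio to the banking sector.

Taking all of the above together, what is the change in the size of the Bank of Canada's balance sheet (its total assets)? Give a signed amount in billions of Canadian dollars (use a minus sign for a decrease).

+$328 billion

Bank of Canada balance sheet:
  Assets:      Securities −$121B, Loans to banks +$449B
  Liabilities: Bank reserves −$29B, Currency in circulation +$83B, Government deposits +$274B
Commercial banking system:
  Assets:      Reserves at CB −$29B, Securities +$121B
  Liabilities: Checkable deposits −$357B, Borrowings from CB +$449B
Change in total Bank of Canada assets = +$328 billion.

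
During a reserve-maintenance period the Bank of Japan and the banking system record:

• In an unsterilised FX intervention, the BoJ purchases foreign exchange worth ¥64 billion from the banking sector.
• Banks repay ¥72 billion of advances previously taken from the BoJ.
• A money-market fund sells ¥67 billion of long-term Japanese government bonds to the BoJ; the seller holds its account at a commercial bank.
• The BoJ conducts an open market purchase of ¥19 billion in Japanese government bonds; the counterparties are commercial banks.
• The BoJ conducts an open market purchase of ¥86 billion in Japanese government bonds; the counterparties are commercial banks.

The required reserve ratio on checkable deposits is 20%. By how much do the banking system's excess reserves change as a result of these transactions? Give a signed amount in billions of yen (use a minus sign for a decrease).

FX purchase ¥64 billion: reserves +¥64B, deposits 0.
Discount-window repayment ¥72 billion: reserves −¥72B, deposits 0.
Asset purchase (from non-banks) ¥67 billion: reserves +¥67B, deposits +¥67B.
OMO purchase (from banks) ¥19 billion: reserves +¥19B, deposits 0.
OMO purchase (from banks) ¥86 billion: reserves +¥86B, deposits 0.
Totals: Δreserves = +¥164B, Δdeposits = +¥67B.
Δrequired reserves = 20% × +¥67B = +¥13.4B.
Δexcess reserves = Δreserves − Δrequired = +¥164B − (+¥13.4B) = +¥150.6 billion.

+¥150.6 billion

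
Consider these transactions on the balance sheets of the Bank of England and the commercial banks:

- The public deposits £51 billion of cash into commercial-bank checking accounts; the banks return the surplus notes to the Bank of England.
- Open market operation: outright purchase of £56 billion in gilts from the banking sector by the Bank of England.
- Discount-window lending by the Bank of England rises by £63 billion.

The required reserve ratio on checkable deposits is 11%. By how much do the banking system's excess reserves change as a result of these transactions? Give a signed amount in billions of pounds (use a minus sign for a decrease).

+£164.39 billion

Currency deposit £51 billion: reserves +£51B, deposits +£51B.
OMO purchase (from banks) £56 billion: reserves +£56B, deposits 0.
Discount-window loan £63 billion: reserves +£63B, deposits 0.
Totals: Δreserves = +£170B, Δdeposits = +£51B.
Δrequired reserves = 11% × +£51B = +£5.61B.
Δexcess reserves = Δreserves − Δrequired = +£170B − (+£5.61B) = +£164.39 billion.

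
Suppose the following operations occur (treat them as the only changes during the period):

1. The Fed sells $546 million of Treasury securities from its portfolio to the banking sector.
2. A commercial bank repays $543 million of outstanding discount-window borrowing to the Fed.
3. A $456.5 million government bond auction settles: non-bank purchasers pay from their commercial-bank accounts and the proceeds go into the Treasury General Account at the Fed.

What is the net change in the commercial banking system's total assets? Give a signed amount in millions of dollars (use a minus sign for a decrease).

-$999.5 million

Fed balance sheet:
  Assets:      Securities −$546M, Loans to banks −$543M
  Liabilities: Bank reserves −$1545.5M, Government deposits +$456.5M
Commercial banking system:
  Assets:      Reserves at CB −$1545.5M, Securities +$546M
  Liabilities: Checkable deposits −$456.5M, Borrowings from CB −$543M
Change in total bank assets = -$999.5 million.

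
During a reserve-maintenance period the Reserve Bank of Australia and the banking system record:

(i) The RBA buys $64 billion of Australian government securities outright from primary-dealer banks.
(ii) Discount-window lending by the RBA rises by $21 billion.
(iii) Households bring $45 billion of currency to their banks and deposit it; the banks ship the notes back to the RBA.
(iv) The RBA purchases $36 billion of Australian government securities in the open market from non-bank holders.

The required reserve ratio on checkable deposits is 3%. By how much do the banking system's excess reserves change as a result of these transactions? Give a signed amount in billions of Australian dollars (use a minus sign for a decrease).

+$163.57 billion

OMO purchase (from banks) $64 billion: reserves +$64B, deposits 0.
Discount-window loan $21 billion: reserves +$21B, deposits 0.
Currency deposit $45 billion: reserves +$45B, deposits +$45B.
Asset purchase (from non-banks) $36 billion: reserves +$36B, deposits +$36B.
Totals: Δreserves = +$166B, Δdeposits = +$81B.
Δrequired reserves = 3% × +$81B = +$2.43B.
Δexcess reserves = Δreserves − Δrequired = +$166B − (+$2.43B) = +$163.57 billion.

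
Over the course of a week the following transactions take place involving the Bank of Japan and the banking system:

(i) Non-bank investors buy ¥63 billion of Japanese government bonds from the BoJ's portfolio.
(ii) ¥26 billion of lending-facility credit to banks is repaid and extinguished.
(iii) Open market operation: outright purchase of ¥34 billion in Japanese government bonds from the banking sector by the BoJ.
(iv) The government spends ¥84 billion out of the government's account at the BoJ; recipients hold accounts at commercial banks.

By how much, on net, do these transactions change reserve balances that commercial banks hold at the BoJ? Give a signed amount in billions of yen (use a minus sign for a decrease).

Asset sale (to non-banks) ¥63 billion: the non-bank buyers' banks settle from reserves → −¥63B.
Discount-window repayment ¥26 billion: repayment is debited from reserves → −¥26B.
OMO purchase (from banks) ¥34 billion: the BoJ pays by crediting reserve accounts → +¥34B.
Government spending ¥84 billion: government payments flow into bank reserve accounts → +¥84B.
Net: −63 − 26 + 34 + 84 = +¥29 billion.

+¥29 billion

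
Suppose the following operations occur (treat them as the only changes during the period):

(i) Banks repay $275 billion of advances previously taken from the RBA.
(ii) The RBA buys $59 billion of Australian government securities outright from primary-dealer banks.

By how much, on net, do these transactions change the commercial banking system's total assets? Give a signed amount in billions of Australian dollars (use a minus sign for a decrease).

-$275 billion

RBA balance sheet:
  Assets:      Securities +$59B, Loans to banks −$275B
  Liabilities: Bank reserves −$216B
Commercial banking system:
  Assets:      Reserves at CB −$216B, Securities −$59B
  Liabilities: Borrowings from CB −$275B
Change in total bank assets = -$275 billion.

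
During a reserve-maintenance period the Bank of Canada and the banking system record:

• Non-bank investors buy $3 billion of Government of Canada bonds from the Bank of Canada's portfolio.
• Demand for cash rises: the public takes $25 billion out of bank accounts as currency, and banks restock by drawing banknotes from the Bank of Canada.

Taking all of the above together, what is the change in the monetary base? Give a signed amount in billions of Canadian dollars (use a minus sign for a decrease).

-$3 billion

Asset sale (to non-banks) $3 billion: Bank of Canada balance sheet contracts → −$3B.
Currency withdrawal $25 billion: just a shift between currency and reserves — both are base money → 0.
Net: −3 + 0 = -$3 billion.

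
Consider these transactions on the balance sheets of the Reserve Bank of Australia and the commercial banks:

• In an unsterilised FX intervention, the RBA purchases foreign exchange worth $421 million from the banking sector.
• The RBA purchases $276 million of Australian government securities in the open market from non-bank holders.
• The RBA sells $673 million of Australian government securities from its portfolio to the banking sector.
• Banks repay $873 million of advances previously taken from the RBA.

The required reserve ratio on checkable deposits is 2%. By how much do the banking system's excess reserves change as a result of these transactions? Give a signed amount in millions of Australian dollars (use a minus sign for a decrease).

-$854.52 million

FX purchase $421 million: reserves +$421M, deposits 0.
Asset purchase (from non-banks) $276 million: reserves +$276M, deposits +$276M.
OMO sale (to banks) $673 million: reserves −$673M, deposits 0.
Discount-window repayment $873 million: reserves −$873M, deposits 0.
Totals: Δreserves = −$849M, Δdeposits = +$276M.
Δrequired reserves = 2% × +$276M = +$5.52M.
Δexcess reserves = Δreserves − Δrequired = −$849M − (+$5.52M) = -$854.52 million.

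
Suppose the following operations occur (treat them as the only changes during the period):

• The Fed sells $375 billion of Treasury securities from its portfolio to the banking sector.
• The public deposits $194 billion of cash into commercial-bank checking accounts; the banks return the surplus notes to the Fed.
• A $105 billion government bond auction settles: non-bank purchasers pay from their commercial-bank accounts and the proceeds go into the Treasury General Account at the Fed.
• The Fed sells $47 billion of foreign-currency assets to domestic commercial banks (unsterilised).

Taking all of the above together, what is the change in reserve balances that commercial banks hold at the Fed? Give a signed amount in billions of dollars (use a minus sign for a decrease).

-$333 billion

OMO sale (to banks) $375 billion: the buying banks pay out of their reserve balances → −$375B.
Currency deposit $194 billion: returned notes are swapped for reserve credit → +$194B.
Government account inflow $105 billion: funds move from bank reserves into the government account → −$105B.
FX sale $47 billion: the buying banks pay out of their reserve balances → −$47B.
Net: −375 + 194 − 105 − 47 = -$333 billion.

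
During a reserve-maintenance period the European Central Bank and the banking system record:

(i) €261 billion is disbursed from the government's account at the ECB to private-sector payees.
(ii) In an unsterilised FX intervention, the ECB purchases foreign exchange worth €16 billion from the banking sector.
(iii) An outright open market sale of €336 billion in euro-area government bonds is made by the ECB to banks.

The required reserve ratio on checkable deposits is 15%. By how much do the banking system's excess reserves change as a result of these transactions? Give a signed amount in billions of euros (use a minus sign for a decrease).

-€98.15 billion

Government spending €261 billion: reserves +€261B, deposits +€261B.
FX purchase €16 billion: reserves +€16B, deposits 0.
OMO sale (to banks) €336 billion: reserves −€336B, deposits 0.
Totals: Δreserves = −€59B, Δdeposits = +€261B.
Δrequired reserves = 15% × +€261B = +€39.15B.
Δexcess reserves = Δreserves − Δrequired = −€59B − (+€39.15B) = -€98.15 billion.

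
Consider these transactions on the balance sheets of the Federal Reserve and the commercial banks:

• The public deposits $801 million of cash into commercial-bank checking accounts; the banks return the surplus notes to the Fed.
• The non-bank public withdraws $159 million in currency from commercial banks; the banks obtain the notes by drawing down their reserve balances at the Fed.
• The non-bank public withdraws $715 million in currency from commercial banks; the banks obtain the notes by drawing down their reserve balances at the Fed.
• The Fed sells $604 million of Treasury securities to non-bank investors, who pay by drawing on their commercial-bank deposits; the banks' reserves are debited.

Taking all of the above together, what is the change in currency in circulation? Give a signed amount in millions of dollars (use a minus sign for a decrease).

Currency deposit $801 million: notes return to the central bank → −$801M.
Currency withdrawal $159 million: notes leave the central bank → +$159M.
Currency withdrawal $715 million: notes leave the central bank → +$715M.
Asset sale (to non-banks) $604 million: no currency enters or leaves circulation → 0.
Net: −801 + 159 + 715 + 0 = +$73 million.

+$73 million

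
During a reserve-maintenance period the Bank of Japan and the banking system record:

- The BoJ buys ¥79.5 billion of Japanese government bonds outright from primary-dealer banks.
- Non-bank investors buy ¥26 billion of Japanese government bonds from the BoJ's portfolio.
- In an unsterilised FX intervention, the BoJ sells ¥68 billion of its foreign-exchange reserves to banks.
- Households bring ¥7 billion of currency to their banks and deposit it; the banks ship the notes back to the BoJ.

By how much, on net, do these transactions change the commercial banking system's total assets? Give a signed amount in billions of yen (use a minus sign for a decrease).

-¥19 billion

BoJ balance sheet:
  Assets:      Securities +¥53.5B, Foreign assets −¥68B
  Liabilities: Bank reserves −¥7.5B, Currency in circulation −¥7B
Commercial banking system:
  Assets:      Reserves at CB −¥7.5B, Securities −¥79.5B, Foreign assets +¥68B
  Liabilities: Checkable deposits −¥19B
Change in total bank assets = -¥19 billion.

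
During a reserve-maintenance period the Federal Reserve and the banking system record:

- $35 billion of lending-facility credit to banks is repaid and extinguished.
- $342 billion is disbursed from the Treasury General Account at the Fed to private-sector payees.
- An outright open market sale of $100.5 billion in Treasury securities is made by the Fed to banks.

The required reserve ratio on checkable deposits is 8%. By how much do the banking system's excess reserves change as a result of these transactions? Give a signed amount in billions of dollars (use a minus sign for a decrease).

Discount-window repayment $35 billion: reserves −$35B, deposits 0.
Government spending $342 billion: reserves +$342B, deposits +$342B.
OMO sale (to banks) $100.5 billion: reserves −$100.5B, deposits 0.
Totals: Δreserves = +$206.5B, Δdeposits = +$342B.
Δrequired reserves = 8% × +$342B = +$27.36B.
Δexcess reserves = Δreserves − Δrequired = +$206.5B − (+$27.36B) = +$179.14 billion.

+$179.14 billion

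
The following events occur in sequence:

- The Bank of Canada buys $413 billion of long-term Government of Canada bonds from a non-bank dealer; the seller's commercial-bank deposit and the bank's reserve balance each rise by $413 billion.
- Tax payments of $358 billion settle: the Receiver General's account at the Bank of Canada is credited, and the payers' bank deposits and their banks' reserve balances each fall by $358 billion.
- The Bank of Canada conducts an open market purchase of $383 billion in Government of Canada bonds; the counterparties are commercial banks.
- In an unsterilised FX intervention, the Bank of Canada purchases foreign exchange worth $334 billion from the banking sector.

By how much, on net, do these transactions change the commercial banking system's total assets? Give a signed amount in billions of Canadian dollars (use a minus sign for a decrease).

+$55 billion

Bank of Canada balance sheet:
  Assets:      Securities +$796B, Foreign assets +$334B
  Liabilities: Bank reserves +$772B, Government deposits +$358B
Commercial banking system:
  Assets:      Reserves at CB +$772B, Securities −$383B, Foreign assets −$334B
  Liabilities: Checkable deposits +$55B
Change in total bank assets = +$55 billion.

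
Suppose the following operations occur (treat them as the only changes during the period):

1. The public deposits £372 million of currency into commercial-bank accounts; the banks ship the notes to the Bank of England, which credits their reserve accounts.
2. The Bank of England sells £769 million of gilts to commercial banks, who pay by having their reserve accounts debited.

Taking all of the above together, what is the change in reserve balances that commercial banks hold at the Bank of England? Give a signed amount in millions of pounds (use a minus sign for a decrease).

-£397 million

Bank of England balance sheet:
  Assets:      Securities −£769M
  Liabilities: Bank reserves −£397M, Currency in circulation −£372M
So the change in reserve balances that commercial banks hold at the Bank of England is -£397 million.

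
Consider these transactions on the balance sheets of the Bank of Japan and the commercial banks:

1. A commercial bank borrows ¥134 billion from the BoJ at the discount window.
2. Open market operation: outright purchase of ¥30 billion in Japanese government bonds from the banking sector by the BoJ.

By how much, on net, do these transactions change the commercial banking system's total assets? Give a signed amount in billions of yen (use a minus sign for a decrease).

+¥134 billion

Discount-window loan ¥134 billion: bank balance sheets expand → +¥134B.
OMO purchase (from banks) ¥30 billion: just an asset swap on bank balance sheets → 0.
Net: 134 + 0 = +¥134 billion.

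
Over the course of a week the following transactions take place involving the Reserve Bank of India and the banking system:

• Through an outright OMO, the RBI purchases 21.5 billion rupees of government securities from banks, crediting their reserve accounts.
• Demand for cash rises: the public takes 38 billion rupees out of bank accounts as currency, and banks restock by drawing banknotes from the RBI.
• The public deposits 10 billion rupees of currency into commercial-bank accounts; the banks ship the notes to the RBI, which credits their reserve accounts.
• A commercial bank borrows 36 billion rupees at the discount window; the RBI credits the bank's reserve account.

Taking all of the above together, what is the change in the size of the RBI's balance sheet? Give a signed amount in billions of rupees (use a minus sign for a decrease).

+57.5 billion

OMO purchase (from banks) 21.5 billion rupees: an RBI asset is acquired → +21.5B.
Currency withdrawal 38 billion rupees: only the composition of liabilities changes → 0.
Currency deposit 10 billion rupees: only the composition of liabilities changes → 0.
Discount-window loan 36 billion rupees: an RBI asset is acquired → +36B.
Net: 21.5 + 0 + 0 + 36 = +57.5 billion.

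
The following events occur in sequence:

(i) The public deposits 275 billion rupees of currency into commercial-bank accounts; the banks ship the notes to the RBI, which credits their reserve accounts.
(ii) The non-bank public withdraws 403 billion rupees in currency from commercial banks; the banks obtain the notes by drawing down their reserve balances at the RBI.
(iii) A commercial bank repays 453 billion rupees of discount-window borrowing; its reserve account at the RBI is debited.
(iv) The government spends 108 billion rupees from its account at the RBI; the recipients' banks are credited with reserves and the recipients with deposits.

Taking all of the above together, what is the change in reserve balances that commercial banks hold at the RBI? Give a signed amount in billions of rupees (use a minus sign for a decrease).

-473 billion

RBI balance sheet:
  Assets:      Loans to banks −453B
  Liabilities: Bank reserves −473B, Currency in circulation +128B, Government deposits −108B
Commercial banking system:
  Assets:      Reserves at CB −473B
  Liabilities: Checkable deposits −20B, Borrowings from CB −453B
So the change in reserve balances that commercial banks hold at the RBI is -473 billion.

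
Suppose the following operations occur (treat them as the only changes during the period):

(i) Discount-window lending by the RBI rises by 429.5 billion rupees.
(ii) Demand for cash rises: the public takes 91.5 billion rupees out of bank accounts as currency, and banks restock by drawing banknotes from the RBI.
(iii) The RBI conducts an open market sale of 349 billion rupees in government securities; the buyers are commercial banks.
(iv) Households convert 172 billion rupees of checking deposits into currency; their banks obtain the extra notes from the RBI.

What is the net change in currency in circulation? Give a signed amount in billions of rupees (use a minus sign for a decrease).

+263.5 billion

Discount-window loan 429.5 billion rupees: no currency enters or leaves circulation → 0.
Currency withdrawal 91.5 billion rupees: notes leave the central bank → +91.5B.
OMO sale (to banks) 349 billion rupees: no currency enters or leaves circulation → 0.
Currency withdrawal 172 billion rupees: notes leave the central bank → +172B.
Net: 0 + 91.5 + 0 + 172 = +263.5 billion.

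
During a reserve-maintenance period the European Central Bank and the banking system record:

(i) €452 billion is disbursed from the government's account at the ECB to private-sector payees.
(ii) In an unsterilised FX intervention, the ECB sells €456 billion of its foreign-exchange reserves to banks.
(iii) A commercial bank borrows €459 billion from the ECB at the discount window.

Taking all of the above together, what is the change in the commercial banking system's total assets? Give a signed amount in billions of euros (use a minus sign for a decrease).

ECB balance sheet:
  Assets:      Loans to banks +€459B, Foreign assets −€456B
  Liabilities: Bank reserves +€455B, Government deposits −€452B
Commercial banking system:
  Assets:      Reserves at CB +€455B, Foreign assets +€456B
  Liabilities: Checkable deposits +€452B, Borrowings from CB +€459B
Change in total bank assets = +€911 billion.

+€911 billion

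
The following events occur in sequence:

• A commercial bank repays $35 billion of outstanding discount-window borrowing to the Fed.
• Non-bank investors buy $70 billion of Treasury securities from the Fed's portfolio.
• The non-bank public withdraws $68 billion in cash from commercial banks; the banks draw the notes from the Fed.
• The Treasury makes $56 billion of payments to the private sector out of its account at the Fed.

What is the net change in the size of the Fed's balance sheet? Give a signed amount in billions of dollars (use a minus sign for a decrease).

-$105 billion

Discount-window repayment $35 billion: a Fed asset is shed → −$35B.
Asset sale (to non-banks) $70 billion: a Fed asset is shed → −$70B.
Currency withdrawal $68 billion: only the composition of liabilities changes → 0.
Government spending $56 billion: only the composition of liabilities changes → 0.
Net: −35 − 70 + 0 + 0 = -$105 billion.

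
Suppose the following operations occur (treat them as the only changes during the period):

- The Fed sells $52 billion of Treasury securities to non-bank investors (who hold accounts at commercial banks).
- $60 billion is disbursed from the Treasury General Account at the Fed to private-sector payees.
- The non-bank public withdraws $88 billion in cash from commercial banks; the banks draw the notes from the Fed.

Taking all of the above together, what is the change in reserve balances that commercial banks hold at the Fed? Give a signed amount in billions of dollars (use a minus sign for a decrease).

Fed balance sheet:
  Assets:      Securities −$52B
  Liabilities: Bank reserves −$80B, Currency in circulation +$88B, Government deposits −$60B
Commercial banking system:
  Assets:      Reserves at CB −$80B
  Liabilities: Checkable deposits −$80B
So the change in reserve balances that commercial banks hold at the Fed is -$80 billion.

-$80 billion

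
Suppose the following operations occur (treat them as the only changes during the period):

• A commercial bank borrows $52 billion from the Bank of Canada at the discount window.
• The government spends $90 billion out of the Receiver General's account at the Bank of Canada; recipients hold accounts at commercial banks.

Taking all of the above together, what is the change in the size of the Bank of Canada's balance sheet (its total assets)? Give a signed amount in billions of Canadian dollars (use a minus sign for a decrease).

Discount-window loan $52 billion: a Bank of Canada asset is acquired → +$52B.
Government spending $90 billion: only the composition of liabilities changes → 0.
Net: 52 + 0 = +$52 billion.

+$52 billion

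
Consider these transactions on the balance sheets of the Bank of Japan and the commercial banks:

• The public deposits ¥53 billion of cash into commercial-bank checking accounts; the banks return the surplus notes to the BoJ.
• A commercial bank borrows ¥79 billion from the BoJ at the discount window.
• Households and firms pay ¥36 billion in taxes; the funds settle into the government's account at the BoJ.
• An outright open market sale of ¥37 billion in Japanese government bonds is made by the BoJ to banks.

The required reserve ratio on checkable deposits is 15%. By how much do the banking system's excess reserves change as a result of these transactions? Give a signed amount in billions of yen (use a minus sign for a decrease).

Currency deposit ¥53 billion: reserves +¥53B, deposits +¥53B.
Discount-window loan ¥79 billion: reserves +¥79B, deposits 0.
Government account inflow ¥36 billion: reserves −¥36B, deposits −¥36B.
OMO sale (to banks) ¥37 billion: reserves −¥37B, deposits 0.
Totals: Δreserves = +¥59B, Δdeposits = +¥17B.
Δrequired reserves = 15% × +¥17B = +¥2.55B.
Δexcess reserves = Δreserves − Δrequired = +¥59B − (+¥2.55B) = +¥56.45 billion.

+¥56.45 billion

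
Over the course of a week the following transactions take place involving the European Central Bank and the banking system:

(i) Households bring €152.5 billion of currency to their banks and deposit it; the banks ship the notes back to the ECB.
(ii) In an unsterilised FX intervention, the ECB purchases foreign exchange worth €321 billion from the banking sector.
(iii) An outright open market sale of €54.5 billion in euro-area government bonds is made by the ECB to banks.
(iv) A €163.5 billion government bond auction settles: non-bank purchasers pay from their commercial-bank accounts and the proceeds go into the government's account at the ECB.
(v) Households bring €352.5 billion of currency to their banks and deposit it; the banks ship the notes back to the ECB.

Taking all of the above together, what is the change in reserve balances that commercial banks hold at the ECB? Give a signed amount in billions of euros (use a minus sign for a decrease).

ECB balance sheet:
  Assets:      Securities −€54.5B, Foreign assets +€321B
  Liabilities: Bank reserves +€608B, Currency in circulation −€505B, Government deposits +€163.5B
Commercial banking system:
  Assets:      Reserves at CB +€608B, Securities +€54.5B, Foreign assets −€321B
  Liabilities: Checkable deposits +€341.5B
So the change in reserve balances that commercial banks hold at the ECB is +€608 billion.

+€608 billion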